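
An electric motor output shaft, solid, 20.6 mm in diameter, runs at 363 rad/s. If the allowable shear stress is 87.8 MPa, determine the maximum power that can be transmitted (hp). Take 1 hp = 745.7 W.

J = πd⁴/32 = π(0.0206)⁴/32 = 1.768×10^-8 m⁴.
T_max = τ_allow·J/r = 8.78×10^7 × 1.768×10^-8 / 0.0103 = 150.7 N·m.
ω = 363 rad/s, so P_max = T_max·ω = 5.471×10^4 W.

73.4 hp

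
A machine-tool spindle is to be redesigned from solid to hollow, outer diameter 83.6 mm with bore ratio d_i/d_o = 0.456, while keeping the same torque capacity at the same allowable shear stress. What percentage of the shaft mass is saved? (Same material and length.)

18.4 %

Equal τ_max and T ⇒ the solid shaft needs d_s³ = d_o³(1−k⁴), so d_s = 83.6·(1−0.456⁴)^(1/3) = 82.38 mm.
Area ratio A_h/A_s = d_o²(1−k²)/d_s² = (1−k²)/(1−k⁴)^(2/3) = 0.8158.
Mass saving = 1 − 0.8158 = 18.4 %.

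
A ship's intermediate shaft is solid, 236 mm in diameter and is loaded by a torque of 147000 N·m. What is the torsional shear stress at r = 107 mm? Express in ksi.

7.49 ksi

J = πd⁴/32 = π(0.236)⁴/32 = 3.045×10^-4 m⁴.
Shear stress varies linearly with radius: τ = T·r/J = 147000 × 0.107 / 3.045×10^-4 = 5.165×10^7 Pa.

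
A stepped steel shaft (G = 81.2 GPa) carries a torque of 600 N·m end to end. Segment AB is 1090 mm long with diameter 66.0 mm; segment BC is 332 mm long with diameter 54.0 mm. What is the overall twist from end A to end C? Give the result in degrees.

J_AB = π(0.0660)⁴/32 = 1.86×10^-6 m⁴; J_BC = π(0.0540)⁴/32 = 8.35×10^-7 m⁴.
θ = (T/G)·Σ L_i/J_i = (600.0/81.2×10⁹)·(1.09/1.86×10^-6 + 0.332/8.35×10^-7) = 7.262×10^-3 rad.

0.416°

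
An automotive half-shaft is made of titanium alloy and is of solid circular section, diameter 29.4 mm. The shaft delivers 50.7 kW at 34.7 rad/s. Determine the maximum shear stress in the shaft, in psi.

42500 psi

ω = 34.7 rad/s, so T = P/ω = 50.7×10³ / 34.70 = 1461 N·m.
J = πd⁴/32 = π(0.0294)⁴/32 = 7.335×10^-8 m⁴.
τ_max = T·r/J = 1461 × 0.0147 / 7.335×10^-8 = 2.928×10^8 Pa.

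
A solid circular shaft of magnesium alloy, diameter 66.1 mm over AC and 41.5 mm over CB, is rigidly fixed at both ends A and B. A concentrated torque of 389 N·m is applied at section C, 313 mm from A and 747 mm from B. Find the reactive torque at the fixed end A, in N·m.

Compatibility: T_A·a/J_AC = T_B·b/J_CB with T_A + T_B = T₀.
J_AC = 1.87×10^-6 m⁴, J_CB = 2.91×10^-7 m⁴, so T_A = T₀·(J_AC/a)/((J_AC/a)+(J_CB/b)) = 365.2 N·m, T_B = 23.78 N·m.

365 N·m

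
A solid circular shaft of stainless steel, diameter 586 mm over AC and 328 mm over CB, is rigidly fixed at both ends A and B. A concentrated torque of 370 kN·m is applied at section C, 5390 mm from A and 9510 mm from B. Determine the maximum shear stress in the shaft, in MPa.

8.87 MPa

Compatibility: T_A·a/J_AC = T_B·b/J_CB with T_A + T_B = T₀.
J_AC = 0.0116 m⁴, J_CB = 1.14×10^-3 m⁴, so T_A = T₀·(J_AC/a)/((J_AC/a)+(J_CB/b)) = 350500 N·m, T_B = 19500 N·m.
τ in each portion: τ_AC = 8.87×10^6 Pa, τ_CB = 2.81×10^6 Pa; maximum is in AC.
τ_max = T_AC·r/J = 350500·0.293/0.0116 = 8.871×10^6 Pa.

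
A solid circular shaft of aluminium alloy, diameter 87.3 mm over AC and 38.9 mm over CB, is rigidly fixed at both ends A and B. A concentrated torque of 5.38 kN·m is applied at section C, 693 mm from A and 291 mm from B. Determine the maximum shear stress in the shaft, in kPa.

39900 kPa

Compatibility: T_A·a/J_AC = T_B·b/J_CB with T_A + T_B = T₀.
J_AC = 5.70×10^-6 m⁴, J_CB = 2.25×10^-7 m⁴, so T_A = T₀·(J_AC/a)/((J_AC/a)+(J_CB/b)) = 4918 N·m, T_B = 461.7 N·m.
τ in each portion: τ_AC = 3.76×10^7 Pa, τ_CB = 3.99×10^7 Pa; maximum is in CB.
τ_max = T_CB·r/J = 461.7·0.0194/2.25×10^-7 = 3.995×10^7 Pa.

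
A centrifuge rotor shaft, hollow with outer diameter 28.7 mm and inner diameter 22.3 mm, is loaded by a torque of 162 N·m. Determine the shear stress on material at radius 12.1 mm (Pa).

4.63e7 Pa

J = π(d_o⁴ − d_i⁴)/32 = π(0.0287⁴ − 0.0223⁴)/32 = 4.233×10^-8 m⁴.
Shear stress varies linearly with radius: τ = T·r/J = 162.0 × 0.0121 / 4.233×10^-8 = 4.631×10^7 Pa.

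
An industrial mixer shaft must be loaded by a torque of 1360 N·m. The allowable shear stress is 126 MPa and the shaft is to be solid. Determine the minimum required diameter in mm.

For a solid shaft τ_max = 16T/(πd³), so d = (16T/(π τ_allow))^(1/3) = (16·1360/(π·1.26×10^8))^(1/3) = 0.03802 m.

38.0 mm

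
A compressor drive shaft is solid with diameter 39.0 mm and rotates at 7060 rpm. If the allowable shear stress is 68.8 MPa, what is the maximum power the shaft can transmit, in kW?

592 kW

J = πd⁴/32 = π(0.0390)⁴/32 = 2.271×10^-7 m⁴.
T_max = τ_allow·J/r = 6.88×10^7 × 2.271×10^-7 / 0.0195 = 801.3 N·m.
ω = 2π·7060/60 = 739.3 rad/s, so P_max = T_max·ω = 5.924×10^5 W.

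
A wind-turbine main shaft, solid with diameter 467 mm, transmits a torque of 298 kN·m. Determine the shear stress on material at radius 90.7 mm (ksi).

0.840 ksi

J = πd⁴/32 = π(0.467)⁴/32 = 4.669×10^-3 m⁴.
Shear stress varies linearly with radius: τ = T·r/J = 298000 × 0.0907 / 4.669×10^-3 = 5.788×10^6 Pa.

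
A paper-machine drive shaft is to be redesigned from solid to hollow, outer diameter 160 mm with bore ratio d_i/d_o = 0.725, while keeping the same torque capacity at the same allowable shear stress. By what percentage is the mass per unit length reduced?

Equal τ_max and T ⇒ the solid shaft needs d_s³ = d_o³(1−k⁴), so d_s = 160·(1−0.725⁴)^(1/3) = 143.7 mm.
Area ratio A_h/A_s = d_o²(1−k²)/d_s² = (1−k²)/(1−k⁴)^(2/3) = 0.5885.
Mass saving = 1 − 0.5885 = 41.2 %.

41.2 %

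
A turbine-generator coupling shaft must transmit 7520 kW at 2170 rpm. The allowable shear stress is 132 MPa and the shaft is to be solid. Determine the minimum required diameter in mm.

ω = 2π·2170/60 = 227.2 rad/s, so T = P/ω = 7520×10³ / 227.2 = 33090 N·m.
For a solid shaft τ_max = 16T/(πd³), so d = (16T/(π τ_allow))^(1/3) = (16·33090/(π·1.32×10^8))^(1/3) = 0.1085 m.

108 mm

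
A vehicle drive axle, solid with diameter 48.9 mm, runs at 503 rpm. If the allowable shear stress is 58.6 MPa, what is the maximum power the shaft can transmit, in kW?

J = πd⁴/32 = π(0.0489)⁴/32 = 5.614×10^-7 m⁴.
T_max = τ_allow·J/r = 5.86×10^7 × 5.614×10^-7 / 0.0244 = 1345 N·m.
ω = 2π·503/60 = 52.67 rad/s, so P_max = T_max·ω = 7.087×10^4 W.

70.9 kW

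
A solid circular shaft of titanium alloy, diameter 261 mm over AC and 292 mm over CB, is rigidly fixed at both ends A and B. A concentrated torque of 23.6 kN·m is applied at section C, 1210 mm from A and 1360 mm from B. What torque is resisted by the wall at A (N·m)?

9860 N·m

Compatibility: T_A·a/J_AC = T_B·b/J_CB with T_A + T_B = T₀.
J_AC = 4.56×10^-4 m⁴, J_CB = 7.14×10^-4 m⁴, so T_A = T₀·(J_AC/a)/((J_AC/a)+(J_CB/b)) = 9859 N·m, T_B = 13740 N·m.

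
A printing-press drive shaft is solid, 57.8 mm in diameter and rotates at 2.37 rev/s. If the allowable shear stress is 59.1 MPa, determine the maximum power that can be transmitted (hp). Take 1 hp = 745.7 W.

44.7 hp

J = πd⁴/32 = π(0.0578)⁴/32 = 1.096×10^-6 m⁴.
T_max = τ_allow·J/r = 5.91×10^7 × 1.096×10^-6 / 0.0289 = 2241 N·m.
ω = 2π·2.37 = 14.89 rad/s, so P_max = T_max·ω = 3.337×10^4 W.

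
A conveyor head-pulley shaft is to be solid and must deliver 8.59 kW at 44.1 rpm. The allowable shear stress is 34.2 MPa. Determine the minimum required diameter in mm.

ω = 2π·44.1/60 = 4.618 rad/s, so T = P/ω = 8.59×10³ / 4.618 = 1860 N·m.
For a solid shaft τ_max = 16T/(πd³), so d = (16T/(π τ_allow))^(1/3) = (16·1860/(π·3.42×10^7))^(1/3) = 0.06519 m.

65.2 mm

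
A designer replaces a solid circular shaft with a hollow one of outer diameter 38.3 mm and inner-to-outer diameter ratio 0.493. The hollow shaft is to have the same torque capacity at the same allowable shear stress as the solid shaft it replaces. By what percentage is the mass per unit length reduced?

21.2 %

Equal τ_max and T ⇒ the solid shaft needs d_s³ = d_o³(1−k⁴), so d_s = 38.3·(1−0.493⁴)^(1/3) = 37.53 mm.
Area ratio A_h/A_s = d_o²(1−k²)/d_s² = (1−k²)/(1−k⁴)^(2/3) = 0.7883.
Mass saving = 1 − 0.7883 = 21.2 %.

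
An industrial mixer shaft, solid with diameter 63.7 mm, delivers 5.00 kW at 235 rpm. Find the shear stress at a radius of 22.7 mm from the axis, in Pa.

2.85e6 Pa

ω = 2π·235/60 = 24.61 rad/s, so T = P/ω = 5.00×10³ / 24.61 = 203.2 N·m.
J = πd⁴/32 = π(0.0637)⁴/32 = 1.616×10^-6 m⁴.
Shear stress varies linearly with radius: τ = T·r/J = 203.2 × 0.0227 / 1.616×10^-6 = 2.853×10^6 Pa.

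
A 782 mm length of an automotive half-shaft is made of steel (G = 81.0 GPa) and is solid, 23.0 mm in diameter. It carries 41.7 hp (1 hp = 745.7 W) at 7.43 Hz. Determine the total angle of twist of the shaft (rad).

0.234 rad

ω = 2π·7.43 = 46.68 rad/s, so T = P/ω = 41.7×745.7 / 46.68 = 666.1 N·m.
J = πd⁴/32 = π(0.0230)⁴/32 = 2.747×10^-8 m⁴.
θ = T·L/(G·J) = 666.1 × 0.782 / (81.0×10⁹ × 2.747×10^-8) = 0.2341 rad.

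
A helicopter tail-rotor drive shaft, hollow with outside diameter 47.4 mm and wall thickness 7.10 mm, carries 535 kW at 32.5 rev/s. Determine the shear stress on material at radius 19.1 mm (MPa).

ω = 2π·32.5 = 204.2 rad/s, so T = P/ω = 535×10³ / 204.2 = 2620 N·m.
J = π(d_o⁴ − d_i⁴)/32 = π(0.0474⁴ − 0.0332⁴)/32 = 3.763×10^-7 m⁴.
Shear stress varies linearly with radius: τ = T·r/J = 2620 × 0.0191 / 3.763×10^-7 = 1.330×10^8 Pa.

133 MPa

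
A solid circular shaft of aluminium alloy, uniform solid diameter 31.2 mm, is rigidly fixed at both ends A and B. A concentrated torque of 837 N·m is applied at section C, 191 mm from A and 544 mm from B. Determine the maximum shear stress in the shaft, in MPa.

104 MPa

With uniform GJ and both ends fixed, compatibility θ_AC = θ_CB gives T_A·a = T_B·b, together with T_A + T_B = T₀.
T_A = T₀·b/(a+b) = 837.0·544/735.0 = 619.5 N·m; T_B = 217.5 N·m.
τ in each portion: τ_AC = 1.04×10^8 Pa, τ_CB = 3.65×10^7 Pa; maximum is in AC.
τ_max = T_AC·r/J = 619.5·0.0156/9.30×10^-8 = 1.039×10^8 Pa.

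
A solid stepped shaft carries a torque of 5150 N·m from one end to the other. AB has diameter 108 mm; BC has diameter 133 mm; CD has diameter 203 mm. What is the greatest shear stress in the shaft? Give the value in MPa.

Under the same torque, τ_max = 16T/(πd³) is largest where d is smallest — segment AB (d = 108 mm).
τ_max = 16·5150/(π·(0.108)³) = 2.082×10^7 Pa.

20.8 MPa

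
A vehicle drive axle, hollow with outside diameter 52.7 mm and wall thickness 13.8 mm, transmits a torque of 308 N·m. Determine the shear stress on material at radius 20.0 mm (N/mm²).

J = π(d_o⁴ − d_i⁴)/32 = π(0.0527⁴ − 0.0251⁴)/32 = 7.183×10^-7 m⁴.
Shear stress varies linearly with radius: τ = T·r/J = 308.0 × 0.0200 / 7.183×10^-7 = 8.576×10^6 Pa.

8.58 N/mm²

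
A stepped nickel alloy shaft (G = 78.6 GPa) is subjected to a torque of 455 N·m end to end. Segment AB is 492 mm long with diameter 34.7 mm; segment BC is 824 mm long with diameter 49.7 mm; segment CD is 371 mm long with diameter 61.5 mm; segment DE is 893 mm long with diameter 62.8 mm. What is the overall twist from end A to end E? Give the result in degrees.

1.88°

J_AB = π(0.0347)⁴/32 = 1.42×10^-7 m⁴; J_BC = π(0.0497)⁴/32 = 5.99×10^-7 m⁴; J_CD = π(0.0615)⁴/32 = 1.40×10^-6 m⁴; J_DE = π(0.0628)⁴/32 = 1.53×10^-6 m⁴.
θ = (T/G)·Σ L_i/J_i = (455.0/78.6×10⁹)·(0.492/1.42×10^-7 + 0.824/5.99×10^-7 + 0.371/1.40×10^-6 + 0.893/1.53×10^-6) = 0.03289 rad.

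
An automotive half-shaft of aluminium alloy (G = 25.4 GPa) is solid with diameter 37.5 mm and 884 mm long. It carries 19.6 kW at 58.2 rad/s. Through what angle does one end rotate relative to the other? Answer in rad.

ω = 58.2 rad/s, so T = P/ω = 19.6×10³ / 58.20 = 336.8 N·m.
J = πd⁴/32 = π(0.0375)⁴/32 = 1.941×10^-7 m⁴.
θ = T·L/(G·J) = 336.8 × 0.884 / (25.4×10⁹ × 1.941×10^-7) = 0.06037 rad.

0.0604 rad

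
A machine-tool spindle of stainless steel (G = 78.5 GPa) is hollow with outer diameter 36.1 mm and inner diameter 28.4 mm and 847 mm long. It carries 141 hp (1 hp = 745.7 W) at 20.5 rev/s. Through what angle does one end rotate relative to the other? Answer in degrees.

4.91°

ω = 2π·20.5 = 128.8 rad/s, so T = P/ω = 141×745.7 / 128.8 = 816.3 N·m.
J = π(d_o⁴ − d_i⁴)/32 = π(0.0361⁴ − 0.0284⁴)/32 = 1.029×10^-7 m⁴.
θ = T·L/(G·J) = 816.3 × 0.847 / (78.5×10⁹ × 1.029×10^-7) = 0.08562 rad.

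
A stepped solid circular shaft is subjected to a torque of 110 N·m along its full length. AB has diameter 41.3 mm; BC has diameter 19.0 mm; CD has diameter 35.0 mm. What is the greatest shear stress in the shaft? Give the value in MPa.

81.7 MPa

Under the same torque, τ_max = 16T/(πd³) is largest where d is smallest — segment BC (d = 19.0 mm).
τ_max = 16·110.0/(π·(0.0190)³) = 8.168×10^7 Pa.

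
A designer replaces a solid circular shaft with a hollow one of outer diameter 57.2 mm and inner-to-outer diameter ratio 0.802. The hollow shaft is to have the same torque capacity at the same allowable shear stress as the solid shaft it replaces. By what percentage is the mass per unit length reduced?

49.1 %

Equal τ_max and T ⇒ the solid shaft needs d_s³ = d_o³(1−k⁴), so d_s = 57.2·(1−0.802⁴)^(1/3) = 47.87 mm.
Area ratio A_h/A_s = d_o²(1−k²)/d_s² = (1−k²)/(1−k⁴)^(2/3) = 0.5093.
Mass saving = 1 − 0.5093 = 49.1 %.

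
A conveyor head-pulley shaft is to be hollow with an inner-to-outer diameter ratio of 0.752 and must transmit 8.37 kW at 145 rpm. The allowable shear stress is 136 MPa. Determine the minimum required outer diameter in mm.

ω = 2π·145/60 = 15.18 rad/s, so T = P/ω = 8.37×10³ / 15.18 = 551.2 N·m.
For a hollow shaft with d_i/d_o = 0.752: τ_max = 16T/(π d_o³ (1−k⁴)), so d_o = [16T/(π τ_allow (1−k⁴))]^(1/3) = [16·551.2/(π·1.36×10^8·0.6802)]^(1/3) = 0.03119 m.

31.2 mm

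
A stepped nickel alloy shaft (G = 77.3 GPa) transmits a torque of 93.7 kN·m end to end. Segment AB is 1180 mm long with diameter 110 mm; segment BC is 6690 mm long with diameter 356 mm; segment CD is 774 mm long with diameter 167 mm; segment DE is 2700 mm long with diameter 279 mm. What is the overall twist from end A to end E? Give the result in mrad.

J_AB = π(0.110)⁴/32 = 1.44×10^-5 m⁴; J_BC = π(0.356)⁴/32 = 1.58×10^-3 m⁴; J_CD = π(0.167)⁴/32 = 7.64×10^-5 m⁴; J_DE = π(0.279)⁴/32 = 5.95×10^-4 m⁴.
θ = (T/G)·Σ L_i/J_i = (93700/77.3×10⁹)·(1.18/1.44×10^-5 + 6.69/1.58×10^-3 + 0.774/7.64×10^-5 + 2.70/5.95×10^-4) = 0.1224 rad.

122 mrad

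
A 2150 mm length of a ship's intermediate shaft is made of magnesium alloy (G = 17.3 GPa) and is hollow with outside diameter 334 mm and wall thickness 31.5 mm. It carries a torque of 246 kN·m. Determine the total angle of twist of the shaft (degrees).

J = π(d_o⁴ − d_i⁴)/32 = π(0.334⁴ − 0.271⁴)/32 = 6.922×10^-4 m⁴.
θ = T·L/(G·J) = 246000 × 2.15 / (17.3×10⁹ × 6.922×10^-4) = 0.04416 rad.

2.53°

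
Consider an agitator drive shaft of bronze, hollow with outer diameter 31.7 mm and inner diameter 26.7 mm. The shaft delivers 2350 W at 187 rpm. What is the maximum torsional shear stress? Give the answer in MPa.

38.6 MPa

ω = 2π·187/60 = 19.58 rad/s, so T = P/ω = 2350 / 19.58 = 120.0 N·m.
J = π(d_o⁴ − d_i⁴)/32 = π(0.0317⁴ − 0.0267⁴)/32 = 4.924×10^-8 m⁴.
τ_max = T·r/J = 120.0 × 0.0158 / 4.924×10^-8 = 3.863×10^7 Pa.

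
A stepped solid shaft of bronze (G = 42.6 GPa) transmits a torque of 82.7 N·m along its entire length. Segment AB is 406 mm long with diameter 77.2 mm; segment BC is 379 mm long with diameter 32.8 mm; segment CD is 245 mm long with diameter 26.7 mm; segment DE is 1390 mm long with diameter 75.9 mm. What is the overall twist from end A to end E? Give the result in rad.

0.0171 rad

J_AB = π(0.0772)⁴/32 = 3.49×10^-6 m⁴; J_BC = π(0.0328)⁴/32 = 1.14×10^-7 m⁴; J_CD = π(0.0267)⁴/32 = 4.99×10^-8 m⁴; J_DE = π(0.0759)⁴/32 = 3.26×10^-6 m⁴.
θ = (T/G)·Σ L_i/J_i = (82.70/42.6×10⁹)·(0.406/3.49×10^-6 + 0.379/1.14×10^-7 + 0.245/4.99×10^-8 + 1.39/3.26×10^-6) = 0.01706 rad.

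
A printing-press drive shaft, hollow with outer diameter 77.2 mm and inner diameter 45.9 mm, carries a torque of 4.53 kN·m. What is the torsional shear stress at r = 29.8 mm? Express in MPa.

J = π(d_o⁴ − d_i⁴)/32 = π(0.0772⁴ − 0.0459⁴)/32 = 3.051×10^-6 m⁴.
Shear stress varies linearly with radius: τ = T·r/J = 4530 × 0.0298 / 3.051×10^-6 = 4.424×10^7 Pa.

44.2 MPa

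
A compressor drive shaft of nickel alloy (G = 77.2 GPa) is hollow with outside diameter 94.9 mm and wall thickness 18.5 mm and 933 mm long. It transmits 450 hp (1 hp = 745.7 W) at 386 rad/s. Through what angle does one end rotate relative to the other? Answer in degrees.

ω = 386 rad/s, so T = P/ω = 450×745.7 / 386.0 = 869.3 N·m.
J = π(d_o⁴ − d_i⁴)/32 = π(0.0949⁴ − 0.0579⁴)/32 = 6.859×10^-6 m⁴.
θ = T·L/(G·J) = 869.3 × 0.933 / (77.2×10⁹ × 6.859×10^-6) = 1.532×10^-3 rad.

0.0878°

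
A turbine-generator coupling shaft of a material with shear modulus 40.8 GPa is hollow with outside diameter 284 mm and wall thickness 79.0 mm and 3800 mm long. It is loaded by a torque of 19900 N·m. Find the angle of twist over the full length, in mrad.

3.02 mrad

J = π(d_o⁴ − d_i⁴)/32 = π(0.284⁴ − 0.126⁴)/32 = 6.139×10^-4 m⁴.
θ = T·L/(G·J) = 19900 × 3.80 / (40.8×10⁹ × 6.139×10^-4) = 3.019×10^-3 rad.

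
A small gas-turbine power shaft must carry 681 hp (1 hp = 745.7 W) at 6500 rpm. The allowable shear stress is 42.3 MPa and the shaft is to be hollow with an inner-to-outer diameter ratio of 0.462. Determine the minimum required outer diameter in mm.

ω = 2π·6500/60 = 680.7 rad/s, so T = P/ω = 681×745.7 / 680.7 = 746.1 N·m.
For a hollow shaft with d_i/d_o = 0.462: τ_max = 16T/(π d_o³ (1−k⁴)), so d_o = [16T/(π τ_allow (1−k⁴))]^(1/3) = [16·746.1/(π·4.23×10^7·0.9544)]^(1/3) = 0.04549 m.

45.5 mm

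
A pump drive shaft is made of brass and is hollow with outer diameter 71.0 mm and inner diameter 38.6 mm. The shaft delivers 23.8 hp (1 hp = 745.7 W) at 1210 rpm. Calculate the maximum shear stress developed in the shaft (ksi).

ω = 2π·1210/60 = 126.7 rad/s, so T = P/ω = 23.8×745.7 / 126.7 = 140.1 N·m.
J = π(d_o⁴ − d_i⁴)/32 = π(0.0710⁴ − 0.0386⁴)/32 = 2.277×10^-6 m⁴.
τ_max = T·r/J = 140.1 × 0.0355 / 2.277×10^-6 = 2.184×10^6 Pa.

0.317 ksi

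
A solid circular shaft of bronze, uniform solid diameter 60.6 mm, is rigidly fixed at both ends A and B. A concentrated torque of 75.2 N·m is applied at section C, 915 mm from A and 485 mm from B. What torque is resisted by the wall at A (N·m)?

26.1 N·m

With uniform GJ and both ends fixed, compatibility θ_AC = θ_CB gives T_A·a = T_B·b, together with T_A + T_B = T₀.
T_A = T₀·b/(a+b) = 75.20·485/1400 = 26.05 N·m; T_B = 49.15 N·m.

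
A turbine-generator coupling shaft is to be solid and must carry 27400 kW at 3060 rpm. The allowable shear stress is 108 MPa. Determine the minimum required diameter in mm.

159 mm

ω = 2π·3060/60 = 320.4 rad/s, so T = P/ω = 27400×10³ / 320.4 = 85510 N·m.
For a solid shaft τ_max = 16T/(πd³), so d = (16T/(π τ_allow))^(1/3) = (16·85510/(π·1.08×10^8))^(1/3) = 0.1592 m.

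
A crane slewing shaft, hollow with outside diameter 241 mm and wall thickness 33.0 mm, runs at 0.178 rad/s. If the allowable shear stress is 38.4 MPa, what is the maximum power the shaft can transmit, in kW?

J = π(d_o⁴ − d_i⁴)/32 = π(0.241⁴ − 0.175⁴)/32 = 2.391×10^-4 m⁴.
T_max = τ_allow·J/r = 3.84×10^7 × 2.391×10^-4 / 0.120 = 76200 N·m.
ω = 0.178 rad/s, so P_max = T_max·ω = 1.356×10^4 W.

13.6 kW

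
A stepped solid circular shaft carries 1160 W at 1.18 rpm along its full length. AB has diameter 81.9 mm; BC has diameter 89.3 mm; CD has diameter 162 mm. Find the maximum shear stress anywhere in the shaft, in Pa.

ω = 2π·1.18/60 = 0.1236 rad/s, so T = P/ω = 1160 / 0.1236 = 9387 N·m.
Under the same torque, τ_max = 16T/(πd³) is largest where d is smallest — segment AB (d = 81.9 mm).
τ_max = 16·9387/(π·(0.0819)³) = 8.703×10^7 Pa.

8.70e7 Pa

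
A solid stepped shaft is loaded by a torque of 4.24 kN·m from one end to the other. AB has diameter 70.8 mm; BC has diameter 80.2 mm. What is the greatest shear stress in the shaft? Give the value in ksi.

Under the same torque, τ_max = 16T/(πd³) is largest where d is smallest — segment AB (d = 70.8 mm).
τ_max = 16·4240/(π·(0.0708)³) = 6.085×10^7 Pa.

8.83 ksi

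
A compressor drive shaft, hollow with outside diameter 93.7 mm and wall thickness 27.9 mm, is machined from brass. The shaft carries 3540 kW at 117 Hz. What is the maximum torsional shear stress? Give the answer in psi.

4440 psi

ω = 2π·117 = 735.1 rad/s, so T = P/ω = 3540×10³ / 735.1 = 4815 N·m.
J = π(d_o⁴ − d_i⁴)/32 = π(0.0937⁴ − 0.0379⁴)/32 = 7.365×10^-6 m⁴.
τ_max = T·r/J = 4815 × 0.0469 / 7.365×10^-6 = 3.063×10^7 Pa.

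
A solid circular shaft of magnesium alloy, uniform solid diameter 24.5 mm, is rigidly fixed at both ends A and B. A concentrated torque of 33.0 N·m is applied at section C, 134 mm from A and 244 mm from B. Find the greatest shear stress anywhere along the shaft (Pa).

7.38e6 Pa

With uniform GJ and both ends fixed, compatibility θ_AC = θ_CB gives T_A·a = T_B·b, together with T_A + T_B = T₀.
T_A = T₀·b/(a+b) = 33.00·244/378.0 = 21.30 N·m; T_B = 11.70 N·m.
τ in each portion: τ_AC = 7.38×10^6 Pa, τ_CB = 4.05×10^6 Pa; maximum is in AC.
τ_max = T_AC·r/J = 21.30·0.0123/3.54×10^-8 = 7.377×10^6 Pa.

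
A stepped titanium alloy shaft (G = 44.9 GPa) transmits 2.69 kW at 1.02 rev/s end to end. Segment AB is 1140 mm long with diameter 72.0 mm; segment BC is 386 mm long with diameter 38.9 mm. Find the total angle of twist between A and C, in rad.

0.0201 rad

ω = 2π·1.02 = 6.409 rad/s, so T = P/ω = 2.69×10³ / 6.409 = 419.7 N·m.
J_AB = π(0.0720)⁴/32 = 2.64×10^-6 m⁴; J_BC = π(0.0389)⁴/32 = 2.25×10^-7 m⁴.
θ = (T/G)·Σ L_i/J_i = (419.7/44.9×10⁹)·(1.14/2.64×10^-6 + 0.386/2.25×10^-7) = 0.02009 rad.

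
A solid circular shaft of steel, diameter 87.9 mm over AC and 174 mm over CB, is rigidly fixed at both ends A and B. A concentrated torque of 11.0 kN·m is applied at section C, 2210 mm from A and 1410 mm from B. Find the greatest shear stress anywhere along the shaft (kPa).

10200 kPa

Compatibility: T_A·a/J_AC = T_B·b/J_CB with T_A + T_B = T₀.
J_AC = 5.86×10^-6 m⁴, J_CB = 9.00×10^-5 m⁴, so T_A = T₀·(J_AC/a)/((J_AC/a)+(J_CB/b)) = 438.8 N·m, T_B = 10560 N·m.
τ in each portion: τ_AC = 3.29×10^6 Pa, τ_CB = 1.02×10^7 Pa; maximum is in CB.
τ_max = T_CB·r/J = 10560·0.0870/9.00×10^-5 = 1.021×10^7 Pa.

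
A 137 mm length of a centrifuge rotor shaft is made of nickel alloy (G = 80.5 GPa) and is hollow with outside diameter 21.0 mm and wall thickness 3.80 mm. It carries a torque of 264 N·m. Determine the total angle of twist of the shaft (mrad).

28.2 mrad

J = π(d_o⁴ − d_i⁴)/32 = π(0.0210⁴ − 0.0134⁴)/32 = 1.593×10^-8 m⁴.
θ = T·L/(G·J) = 264.0 × 0.137 / (80.5×10⁹ × 1.593×10^-8) = 0.02821 rad.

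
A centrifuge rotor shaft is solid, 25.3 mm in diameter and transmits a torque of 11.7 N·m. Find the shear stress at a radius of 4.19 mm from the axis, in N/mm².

1.22 N/mm²

J = πd⁴/32 = π(0.0253)⁴/32 = 4.022×10^-8 m⁴.
Shear stress varies linearly with radius: τ = T·r/J = 11.70 × 0.00419 / 4.022×10^-8 = 1.219×10^6 Pa.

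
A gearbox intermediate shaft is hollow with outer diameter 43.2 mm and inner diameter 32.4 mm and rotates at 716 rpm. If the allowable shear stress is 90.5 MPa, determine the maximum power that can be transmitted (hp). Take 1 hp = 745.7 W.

J = π(d_o⁴ − d_i⁴)/32 = π(0.0432⁴ − 0.0324⁴)/32 = 2.337×10^-7 m⁴.
T_max = τ_allow·J/r = 9.05×10^7 × 2.337×10^-7 / 0.0216 = 979.3 N·m.
ω = 2π·716/60 = 74.98 rad/s, so P_max = T_max·ω = 7.343×10^4 W.

98.5 hp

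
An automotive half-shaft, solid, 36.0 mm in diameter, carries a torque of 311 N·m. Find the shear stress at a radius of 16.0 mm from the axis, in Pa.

3.02e7 Pa

J = πd⁴/32 = π(0.0360)⁴/32 = 1.649×10^-7 m⁴.
Shear stress varies linearly with radius: τ = T·r/J = 311.0 × 0.0160 / 1.649×10^-7 = 3.018×10^7 Pa.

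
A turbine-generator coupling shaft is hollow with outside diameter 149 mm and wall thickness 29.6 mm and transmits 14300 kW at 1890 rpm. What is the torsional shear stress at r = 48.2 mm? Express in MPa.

82.9 MPa

ω = 2π·1890/60 = 197.9 rad/s, so T = P/ω = 14300×10³ / 197.9 = 72250 N·m.
J = π(d_o⁴ − d_i⁴)/32 = π(0.149⁴ − 0.0898⁴)/32 = 4.200×10^-5 m⁴.
Shear stress varies linearly with radius: τ = T·r/J = 72250 × 0.0482 / 4.200×10^-5 = 8.291×10^7 Pa.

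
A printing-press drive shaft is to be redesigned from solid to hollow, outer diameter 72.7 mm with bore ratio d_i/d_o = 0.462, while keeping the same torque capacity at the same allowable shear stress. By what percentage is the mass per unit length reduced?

Equal τ_max and T ⇒ the solid shaft needs d_s³ = d_o³(1−k⁴), so d_s = 72.7·(1−0.462⁴)^(1/3) = 71.58 mm.
Area ratio A_h/A_s = d_o²(1−k²)/d_s² = (1−k²)/(1−k⁴)^(2/3) = 0.8114.
Mass saving = 1 − 0.8114 = 18.9 %.

18.9 %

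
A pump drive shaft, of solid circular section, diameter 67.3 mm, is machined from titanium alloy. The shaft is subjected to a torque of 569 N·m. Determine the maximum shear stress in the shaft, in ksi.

J = πd⁴/32 = π(0.0673)⁴/32 = 2.014×10^-6 m⁴.
τ_max = T·r/J = 569.0 × 0.0336 / 2.014×10^-6 = 9.507×10^6 Pa.

1.38 ksi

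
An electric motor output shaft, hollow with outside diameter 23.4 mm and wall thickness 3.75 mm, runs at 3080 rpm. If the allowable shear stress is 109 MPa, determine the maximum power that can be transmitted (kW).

J = π(d_o⁴ − d_i⁴)/32 = π(0.0234⁴ − 0.0159⁴)/32 = 2.316×10^-8 m⁴.
T_max = τ_allow·J/r = 1.09×10^8 × 2.316×10^-8 / 0.0117 = 215.8 N·m.
ω = 2π·3080/60 = 322.5 rad/s, so P_max = T_max·ω = 6.959×10^4 W.

69.6 kW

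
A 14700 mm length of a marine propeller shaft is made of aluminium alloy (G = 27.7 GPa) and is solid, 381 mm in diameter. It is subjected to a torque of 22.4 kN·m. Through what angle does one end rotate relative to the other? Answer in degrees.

0.329°

J = πd⁴/32 = π(0.381)⁴/32 = 2.069×10^-3 m⁴.
θ = T·L/(G·J) = 22400 × 14.7 / (27.7×10⁹ × 2.069×10^-3) = 5.746×10^-3 rad.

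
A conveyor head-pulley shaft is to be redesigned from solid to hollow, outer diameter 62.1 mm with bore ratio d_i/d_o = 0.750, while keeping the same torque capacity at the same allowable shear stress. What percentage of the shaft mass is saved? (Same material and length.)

43.6 %

Equal τ_max and T ⇒ the solid shaft needs d_s³ = d_o³(1−k⁴), so d_s = 62.1·(1−0.750⁴)^(1/3) = 54.70 mm.
Area ratio A_h/A_s = d_o²(1−k²)/d_s² = (1−k²)/(1−k⁴)^(2/3) = 0.5638.
Mass saving = 1 − 0.5638 = 43.6 %.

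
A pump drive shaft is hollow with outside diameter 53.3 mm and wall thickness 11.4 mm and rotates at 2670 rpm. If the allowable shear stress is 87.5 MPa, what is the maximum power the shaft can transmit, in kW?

J = π(d_o⁴ − d_i⁴)/32 = π(0.0533⁴ − 0.0305⁴)/32 = 7.074×10^-7 m⁴.
T_max = τ_allow·J/r = 8.75×10^7 × 7.074×10^-7 / 0.0267 = 2323 N·m.
ω = 2π·2670/60 = 279.6 rad/s, so P_max = T_max·ω = 6.494×10^5 W.

649 kW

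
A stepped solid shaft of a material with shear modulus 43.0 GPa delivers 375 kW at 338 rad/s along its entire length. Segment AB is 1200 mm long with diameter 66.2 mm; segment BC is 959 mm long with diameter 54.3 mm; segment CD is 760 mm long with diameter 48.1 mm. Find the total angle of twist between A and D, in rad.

0.0827 rad

ω = 338 rad/s, so T = P/ω = 375×10³ / 338.0 = 1109 N·m.
J_AB = π(0.0662)⁴/32 = 1.89×10^-6 m⁴; J_BC = π(0.0543)⁴/32 = 8.53×10^-7 m⁴; J_CD = π(0.0481)⁴/32 = 5.26×10^-7 m⁴.
θ = (T/G)·Σ L_i/J_i = (1109/43.0×10⁹)·(1.20/1.89×10^-6 + 0.959/8.53×10^-7 + 0.760/5.26×10^-7) = 0.08273 rad.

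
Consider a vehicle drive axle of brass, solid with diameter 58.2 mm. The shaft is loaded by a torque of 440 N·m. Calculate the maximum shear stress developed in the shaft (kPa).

11400 kPa

J = πd⁴/32 = π(0.0582)⁴/32 = 1.126×10^-6 m⁴.
τ_max = T·r/J = 440.0 × 0.0291 / 1.126×10^-6 = 1.137×10^7 Pa.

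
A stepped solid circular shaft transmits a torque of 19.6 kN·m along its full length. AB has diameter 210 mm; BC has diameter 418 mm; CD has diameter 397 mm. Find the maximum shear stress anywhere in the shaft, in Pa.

1.08e7 Pa

Under the same torque, τ_max = 16T/(πd³) is largest where d is smallest — segment AB (d = 210 mm).
τ_max = 16·19600/(π·(0.210)³) = 1.078×10^7 Pa.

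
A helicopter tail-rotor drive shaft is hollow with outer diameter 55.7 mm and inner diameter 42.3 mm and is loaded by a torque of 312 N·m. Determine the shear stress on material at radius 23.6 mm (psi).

1690 psi

J = π(d_o⁴ − d_i⁴)/32 = π(0.0557⁴ − 0.0423⁴)/32 = 6.307×10^-7 m⁴.
Shear stress varies linearly with radius: τ = T·r/J = 312.0 × 0.0236 / 6.307×10^-7 = 1.168×10^7 Pa.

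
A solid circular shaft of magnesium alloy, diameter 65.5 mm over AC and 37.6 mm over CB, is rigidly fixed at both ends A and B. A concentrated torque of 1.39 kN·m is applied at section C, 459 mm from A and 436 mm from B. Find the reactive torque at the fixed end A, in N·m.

1250 N·m

Compatibility: T_A·a/J_AC = T_B·b/J_CB with T_A + T_B = T₀.
J_AC = 1.81×10^-6 m⁴, J_CB = 1.96×10^-7 m⁴, so T_A = T₀·(J_AC/a)/((J_AC/a)+(J_CB/b)) = 1247 N·m, T_B = 142.6 N·m.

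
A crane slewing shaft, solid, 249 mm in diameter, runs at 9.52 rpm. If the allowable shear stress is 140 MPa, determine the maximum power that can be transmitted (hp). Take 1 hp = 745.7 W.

J = πd⁴/32 = π(0.249)⁴/32 = 3.774×10^-4 m⁴.
T_max = τ_allow·J/r = 1.40×10^8 × 3.774×10^-4 / 0.124 = 424400 N·m.
ω = 2π·9.52/60 = 0.9969 rad/s, so P_max = T_max·ω = 4.231×10^5 W.

567 hp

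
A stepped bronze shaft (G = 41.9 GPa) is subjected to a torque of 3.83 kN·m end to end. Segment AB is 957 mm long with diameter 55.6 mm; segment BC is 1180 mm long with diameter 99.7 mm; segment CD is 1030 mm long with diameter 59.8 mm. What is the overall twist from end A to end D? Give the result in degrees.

J_AB = π(0.0556)⁴/32 = 9.38×10^-7 m⁴; J_BC = π(0.0997)⁴/32 = 9.70×10^-6 m⁴; J_CD = π(0.0598)⁴/32 = 1.26×10^-6 m⁴.
θ = (T/G)·Σ L_i/J_i = (3830/41.9×10⁹)·(0.957/9.38×10^-7 + 1.18/9.70×10^-6 + 1.03/1.26×10^-6) = 0.1794 rad.

10.3°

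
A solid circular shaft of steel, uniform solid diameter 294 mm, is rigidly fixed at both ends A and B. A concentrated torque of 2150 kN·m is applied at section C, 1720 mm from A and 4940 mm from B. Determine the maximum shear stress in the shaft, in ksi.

With uniform GJ and both ends fixed, compatibility θ_AC = θ_CB gives T_A·a = T_B·b, together with T_A + T_B = T₀.
T_A = T₀·b/(a+b) = 2.150e6·4940/6660 = 1.595e6 N·m; T_B = 555300 N·m.
τ in each portion: τ_AC = 3.20×10^8 Pa, τ_CB = 1.11×10^8 Pa; maximum is in AC.
τ_max = T_AC·r/J = 1.595e6·0.147/7.33×10^-4 = 3.196×10^8 Pa.

46.4 ksi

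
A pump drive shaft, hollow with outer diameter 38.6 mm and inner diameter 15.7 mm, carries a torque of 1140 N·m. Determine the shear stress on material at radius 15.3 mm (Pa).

J = π(d_o⁴ − d_i⁴)/32 = π(0.0386⁴ − 0.0157⁴)/32 = 2.120×10^-7 m⁴.
Shear stress varies linearly with radius: τ = T·r/J = 1140 × 0.0153 / 2.120×10^-7 = 8.228×10^7 Pa.

8.23e7 Pa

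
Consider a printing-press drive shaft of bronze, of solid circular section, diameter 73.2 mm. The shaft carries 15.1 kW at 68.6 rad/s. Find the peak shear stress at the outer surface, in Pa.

2.86e6 Pa

ω = 68.6 rad/s, so T = P/ω = 15.1×10³ / 68.60 = 220.1 N·m.
J = πd⁴/32 = π(0.0732)⁴/32 = 2.819×10^-6 m⁴.
τ_max = T·r/J = 220.1 × 0.0366 / 2.819×10^-6 = 2.858×10^6 Pa.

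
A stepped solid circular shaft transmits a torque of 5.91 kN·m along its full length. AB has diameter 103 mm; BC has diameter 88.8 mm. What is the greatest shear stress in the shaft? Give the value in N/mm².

43.0 N/mm²

Under the same torque, τ_max = 16T/(πd³) is largest where d is smallest — segment BC (d = 88.8 mm).
τ_max = 16·5910/(π·(0.0888)³) = 4.299×10^7 Pa.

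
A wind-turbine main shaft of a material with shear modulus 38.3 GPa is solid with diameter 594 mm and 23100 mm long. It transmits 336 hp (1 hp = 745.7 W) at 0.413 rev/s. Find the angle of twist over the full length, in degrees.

ω = 2π·0.413 = 2.595 rad/s, so T = P/ω = 336×745.7 / 2.595 = 96550 N·m.
J = πd⁴/32 = π(0.594)⁴/32 = 0.01222 m⁴.
θ = T·L/(G·J) = 96550 × 23.1 / (38.3×10⁹ × 0.01222) = 4.765×10^-3 rad.

0.273°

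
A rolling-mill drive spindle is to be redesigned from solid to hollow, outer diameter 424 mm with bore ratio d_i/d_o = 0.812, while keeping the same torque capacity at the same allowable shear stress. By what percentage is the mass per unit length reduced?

Equal τ_max and T ⇒ the solid shaft needs d_s³ = d_o³(1−k⁴), so d_s = 424·(1−0.812⁴)^(1/3) = 350.6 mm.
Area ratio A_h/A_s = d_o²(1−k²)/d_s² = (1−k²)/(1−k⁴)^(2/3) = 0.4983.
Mass saving = 1 − 0.4983 = 50.2 %.

50.2 %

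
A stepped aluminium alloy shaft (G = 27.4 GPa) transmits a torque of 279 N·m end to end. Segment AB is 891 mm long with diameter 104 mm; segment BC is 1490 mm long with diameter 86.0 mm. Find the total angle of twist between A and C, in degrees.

J_AB = π(0.104)⁴/32 = 1.15×10^-5 m⁴; J_BC = π(0.0860)⁴/32 = 5.37×10^-6 m⁴.
θ = (T/G)·Σ L_i/J_i = (279.0/27.4×10⁹)·(0.891/1.15×10^-5 + 1.49/5.37×10^-6) = 3.615×10^-3 rad.

0.207°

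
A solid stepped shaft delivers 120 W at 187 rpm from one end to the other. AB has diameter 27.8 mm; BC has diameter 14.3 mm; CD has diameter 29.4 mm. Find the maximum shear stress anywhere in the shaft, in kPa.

10700 kPa

ω = 2π·187/60 = 19.58 rad/s, so T = P/ω = 120 / 19.58 = 6.128 N·m.
Under the same torque, τ_max = 16T/(πd³) is largest where d is smallest — segment BC (d = 14.3 mm).
τ_max = 16·6.128/(π·(0.0143)³) = 1.067×10^7 Pa.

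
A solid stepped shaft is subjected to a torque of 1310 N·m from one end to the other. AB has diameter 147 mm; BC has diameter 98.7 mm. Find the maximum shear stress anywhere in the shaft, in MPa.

Under the same torque, τ_max = 16T/(πd³) is largest where d is smallest — segment BC (d = 98.7 mm).
τ_max = 16·1310/(π·(0.0987)³) = 6.939×10^6 Pa.

6.94 MPa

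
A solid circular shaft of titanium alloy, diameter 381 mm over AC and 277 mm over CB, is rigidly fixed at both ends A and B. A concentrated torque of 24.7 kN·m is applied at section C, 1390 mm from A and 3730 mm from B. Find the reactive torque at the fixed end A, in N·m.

Compatibility: T_A·a/J_AC = T_B·b/J_CB with T_A + T_B = T₀.
J_AC = 2.07×10^-3 m⁴, J_CB = 5.78×10^-4 m⁴, so T_A = T₀·(J_AC/a)/((J_AC/a)+(J_CB/b)) = 22370 N·m, T_B = 2329 N·m.

22400 N·m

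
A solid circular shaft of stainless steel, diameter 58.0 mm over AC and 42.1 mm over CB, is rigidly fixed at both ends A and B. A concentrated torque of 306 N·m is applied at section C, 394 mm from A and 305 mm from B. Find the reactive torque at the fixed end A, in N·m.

225 N·m

Compatibility: T_A·a/J_AC = T_B·b/J_CB with T_A + T_B = T₀.
J_AC = 1.11×10^-6 m⁴, J_CB = 3.08×10^-7 m⁴, so T_A = T₀·(J_AC/a)/((J_AC/a)+(J_CB/b)) = 225.2 N·m, T_B = 80.77 N·m.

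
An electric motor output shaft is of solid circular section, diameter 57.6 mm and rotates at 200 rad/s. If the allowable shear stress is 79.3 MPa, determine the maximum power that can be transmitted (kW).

J = πd⁴/32 = π(0.0576)⁴/32 = 1.081×10^-6 m⁴.
T_max = τ_allow·J/r = 7.93×10^7 × 1.081×10^-6 / 0.0288 = 2976 N·m.
ω = 200 rad/s, so P_max = T_max·ω = 5.951×10^5 W.

595 kW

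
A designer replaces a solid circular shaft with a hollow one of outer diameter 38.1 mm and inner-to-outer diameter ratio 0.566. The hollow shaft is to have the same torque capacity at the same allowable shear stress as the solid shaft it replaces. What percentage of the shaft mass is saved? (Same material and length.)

Equal τ_max and T ⇒ the solid shaft needs d_s³ = d_o³(1−k⁴), so d_s = 38.1·(1−0.566⁴)^(1/3) = 36.75 mm.
Area ratio A_h/A_s = d_o²(1−k²)/d_s² = (1−k²)/(1−k⁴)^(2/3) = 0.7305.
Mass saving = 1 − 0.7305 = 26.9 %.

26.9 %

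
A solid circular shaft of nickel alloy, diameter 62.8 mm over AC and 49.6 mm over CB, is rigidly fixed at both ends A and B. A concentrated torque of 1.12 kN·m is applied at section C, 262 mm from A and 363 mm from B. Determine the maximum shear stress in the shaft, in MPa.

Compatibility: T_A·a/J_AC = T_B·b/J_CB with T_A + T_B = T₀.
J_AC = 1.53×10^-6 m⁴, J_CB = 5.94×10^-7 m⁴, so T_A = T₀·(J_AC/a)/((J_AC/a)+(J_CB/b)) = 874.4 N·m, T_B = 245.6 N·m.
τ in each portion: τ_AC = 1.80×10^7 Pa, τ_CB = 1.03×10^7 Pa; maximum is in AC.
τ_max = T_AC·r/J = 874.4·0.0314/1.53×10^-6 = 1.798×10^7 Pa.

18.0 MPa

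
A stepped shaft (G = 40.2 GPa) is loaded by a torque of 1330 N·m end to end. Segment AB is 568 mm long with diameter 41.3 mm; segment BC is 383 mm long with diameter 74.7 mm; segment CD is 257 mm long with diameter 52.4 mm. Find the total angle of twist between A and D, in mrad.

J_AB = π(0.0413)⁴/32 = 2.86×10^-7 m⁴; J_BC = π(0.0747)⁴/32 = 3.06×10^-6 m⁴; J_CD = π(0.0524)⁴/32 = 7.40×10^-7 m⁴.
θ = (T/G)·Σ L_i/J_i = (1330/40.2×10⁹)·(0.568/2.86×10^-7 + 0.383/3.06×10^-6 + 0.257/7.40×10^-7) = 0.08142 rad.

81.4 mrad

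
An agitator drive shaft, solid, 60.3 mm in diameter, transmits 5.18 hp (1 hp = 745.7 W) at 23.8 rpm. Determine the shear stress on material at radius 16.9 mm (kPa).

ω = 2π·23.8/60 = 2.492 rad/s, so T = P/ω = 5.18×745.7 / 2.492 = 1550 N·m.
J = πd⁴/32 = π(0.0603)⁴/32 = 1.298×10^-6 m⁴.
Shear stress varies linearly with radius: τ = T·r/J = 1550 × 0.0169 / 1.298×10^-6 = 2.018×10^7 Pa.

20200 kPa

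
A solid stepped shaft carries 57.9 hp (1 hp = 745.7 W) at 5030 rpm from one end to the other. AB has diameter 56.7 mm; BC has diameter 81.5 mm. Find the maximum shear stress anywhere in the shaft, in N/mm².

2.29 N/mm²

ω = 2π·5030/60 = 526.7 rad/s, so T = P/ω = 57.9×745.7 / 526.7 = 81.97 N·m.
Under the same torque, τ_max = 16T/(πd³) is largest where d is smallest — segment AB (d = 56.7 mm).
τ_max = 16·81.97/(π·(0.0567)³) = 2.290×10^6 Pa.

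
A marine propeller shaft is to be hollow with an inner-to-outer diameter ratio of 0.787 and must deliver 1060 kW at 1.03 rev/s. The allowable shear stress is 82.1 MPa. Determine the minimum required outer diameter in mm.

255 mm

ω = 2π·1.03 = 6.472 rad/s, so T = P/ω = 1060×10³ / 6.472 = 163800 N·m.
For a hollow shaft with d_i/d_o = 0.787: τ_max = 16T/(π d_o³ (1−k⁴)), so d_o = [16T/(π τ_allow (1−k⁴))]^(1/3) = [16·163800/(π·8.21×10^7·0.6164)]^(1/3) = 0.2545 m.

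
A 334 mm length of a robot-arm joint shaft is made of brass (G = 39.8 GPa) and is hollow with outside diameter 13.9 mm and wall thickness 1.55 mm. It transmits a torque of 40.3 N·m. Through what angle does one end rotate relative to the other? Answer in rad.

J = π(d_o⁴ − d_i⁴)/32 = π(0.0139⁴ − 0.0108⁴)/32 = 2.329×10^-9 m⁴.
θ = T·L/(G·J) = 40.30 × 0.334 / (39.8×10⁹ × 2.329×10^-9) = 0.1452 rad.

0.145 rad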